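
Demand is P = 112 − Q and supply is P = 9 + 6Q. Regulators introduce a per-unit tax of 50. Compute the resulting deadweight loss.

Competitive equilibrium: 112 − Q = 9 + 6Q → Q* = 14.7143, P* = 97.2857.
With the tax, the buyer price exceeds the seller price by 50: (112 − Q) − (9 + 6Q) = 50 → Q' = 7.5714.
ΔQ = 14.7143 − 7.5714 = 7.1429; the wedge equals the tax, 50.
DWL = ½ × 7.1429 × 50 = 178.57.

178.57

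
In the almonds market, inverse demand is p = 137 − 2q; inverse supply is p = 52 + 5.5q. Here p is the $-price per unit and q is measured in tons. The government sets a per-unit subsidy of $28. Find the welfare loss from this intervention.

$52.27

Competitive equilibrium: 137 − 2q = 52 + 5.5q → q* = 11.3333, p* = 114.3333.
The subsidy lowers effective supply by 28: p = 24 + 5.5q.
New quantity: 137 − 2q = 24 + 5.5q → q' = 15.0667.
Overproduction Δq = 15.0667 − 11.3333 = 3.7334; wedge = subsidy = 28.
Welfare loss = ½ × 3.7334 × 28 = $52.27.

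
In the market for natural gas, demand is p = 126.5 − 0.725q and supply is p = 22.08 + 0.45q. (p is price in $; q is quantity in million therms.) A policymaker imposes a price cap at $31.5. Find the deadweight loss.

$2711.39 million

Competitive equilibrium: 126.5 − 0.725q = 22.08 + 0.45q → q* = 88.8681, p* = 62.0706.
At the ceiling p = 31.5, quantity supplied = (31.5 − 22.08)/0.45 = 20.9333.
Willingness to pay at q' = 20.9333: 126.5 − 0.725·20.9333 = 111.3234.
Δq = 88.8681 − 20.9333 = 67.9348; wedge = 111.3234 − 31.5 = 79.8234.
DWL = ½ × 67.9348 × 79.8234 = $2711.39 million.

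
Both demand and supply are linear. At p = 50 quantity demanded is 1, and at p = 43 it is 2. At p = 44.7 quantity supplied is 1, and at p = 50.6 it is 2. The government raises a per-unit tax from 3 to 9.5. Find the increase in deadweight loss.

Demand slope = (43 − 50)/(2 − 1) = −7, so p = 57 − 7q.
Supply slope = (50.6 − 44.7)/(2 − 1) = 5.9, so p = 38.8 + 5.9q.
Competitive equilibrium: 57 − 7q = 38.8 + 5.9q → q* = 1.4109, p* = 47.124.
For a per-unit tax t: Δq = t/12.9, so DWL = ½·t·(t/12.9) = t²/25.8.
At t = 3: DWL = 0.349. At t = 9.5: DWL = 3.498.
Increase = 3.498 − 0.349 = 3.15.

3.15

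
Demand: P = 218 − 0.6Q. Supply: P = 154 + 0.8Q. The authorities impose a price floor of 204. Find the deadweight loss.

Competitive equilibrium: 218 − 0.6Q = 154 + 0.8Q → Q* = 45.714286, P* = 190.571429.
At the floor P = 204, quantity demanded = (218 − 204)/0.6 = 23.333333.
Sellers' marginal cost at Q' = 23.333333: 154 + 0.8·23.333333 = 172.666666.
ΔQ = 45.714286 − 23.333333 = 22.380953; wedge = 204 − 172.666666 = 31.333334.
DWL = ½ × 22.380953 × 31.333334 = 350.63.

350.63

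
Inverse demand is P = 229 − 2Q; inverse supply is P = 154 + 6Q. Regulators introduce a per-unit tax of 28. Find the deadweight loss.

49

Competitive equilibrium: 229 − 2Q = 154 + 6Q → Q* = 9.375, P* = 210.25.
With the tax, the buyer price exceeds the seller price by 28: (229 − 2Q) − (154 + 6Q) = 28 → Q' = 5.875.
ΔQ = 9.375 − 5.875 = 3.5; the wedge equals the tax, 28.
The triangle = ½ × 3.5 × 28 = 49.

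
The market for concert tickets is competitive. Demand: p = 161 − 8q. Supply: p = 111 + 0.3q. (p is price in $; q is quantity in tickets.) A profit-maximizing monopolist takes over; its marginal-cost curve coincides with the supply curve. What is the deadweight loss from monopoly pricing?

$36.28

Competitive equilibrium: 161 − 8q = 111 + 0.3q → q* = 6.0241, p* = 112.8072.
Marginal revenue: MR = 161 − 16q. Set MR = MC: 161 − 16q = 111 + 0.3q → q_m = 3.0675.
Price p_m = 161 − 8·3.0675 = 136.46; MC(q_m) = 111 + 0.3·3.0675 = 111.9203.
Competitive q* = 6.0241, so Δq = 2.9566; wedge = 136.46 − 111.9203 = 24.5397.
DWL = ½ × 2.9566 × 24.5397 = $36.28.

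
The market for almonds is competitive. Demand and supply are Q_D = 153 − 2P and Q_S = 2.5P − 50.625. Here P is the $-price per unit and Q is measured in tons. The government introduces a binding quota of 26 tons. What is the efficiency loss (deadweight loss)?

In inverse form: demand P = 76.5 − 0.5Q, supply P = 20.25 + 0.4Q.
Competitive equilibrium: 76.5 − 0.5Q = 20.25 + 0.4Q → Q* = 62.5, P* = 45.25.
At Q = 26: demand price = 76.5 − 0.5·26 = 63.5; supply price = 20.25 + 0.4·26 = 30.65.
ΔQ = 62.5 − 26 = 36.5; wedge = 63.5 − 30.65 = 32.85.
DWL = ½ × 36.5 × 32.85 = $599.51.

$599.51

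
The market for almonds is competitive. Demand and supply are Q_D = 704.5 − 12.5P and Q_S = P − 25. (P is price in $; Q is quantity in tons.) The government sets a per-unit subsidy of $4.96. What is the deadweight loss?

In inverse form: demand P = 56.36 − 0.08Q, supply P = 25 + Q.
Competitive equilibrium: 56.36 − 0.08Q = 25 + Q → Q* = 29.037, P* = 54.037.
The subsidy lowers effective supply by 4.96: P = 20.04 + Q.
New quantity: 56.36 − 0.08Q = 20.04 + Q → Q' = 33.6296.
Overproduction ΔQ = 33.6296 − 29.037 = 4.5926; wedge = subsidy = 4.96.
DWL = ½ × 4.5926 × 4.96 = $11.39.

$11.39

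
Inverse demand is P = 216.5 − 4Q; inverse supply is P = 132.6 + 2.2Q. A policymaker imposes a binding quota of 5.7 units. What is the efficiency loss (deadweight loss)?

190.17

Competitive equilibrium: 216.5 − 4Q = 132.6 + 2.2Q → Q* = 13.5323, P* = 162.371.
At Q = 5.7: demand price = 216.5 − 4·5.7 = 193.7; supply price = 132.6 + 2.2·5.7 = 145.14.
ΔQ = 13.5323 − 5.7 = 7.8323; wedge = 193.7 − 145.14 = 48.56.
DWL = ½ × 7.8323 × 48.56 = 190.17.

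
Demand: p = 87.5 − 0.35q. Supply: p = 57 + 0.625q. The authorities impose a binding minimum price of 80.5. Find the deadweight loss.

62.05

Competitive equilibrium: 87.5 − 0.35q = 57 + 0.625q → q* = 31.2821, p* = 76.5513.
At the floor p = 80.5, quantity demanded = (87.5 − 80.5)/0.35 = 20.
Sellers' marginal cost at q' = 20: 57 + 0.625·20 = 69.5.
Δq = 31.2821 − 20 = 11.2821; wedge = 80.5 − 69.5 = 11.
The triangle = ½ × 11.2821 × 11 = 62.05.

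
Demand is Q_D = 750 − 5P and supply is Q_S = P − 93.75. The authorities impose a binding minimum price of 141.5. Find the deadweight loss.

In inverse form: demand P = 150 − 0.2Q, supply P = 93.75 + Q.
Competitive equilibrium: 150 − 0.2Q = 93.75 + Q → Q* = 46.875, P* = 140.625.
At the floor P = 141.5, quantity demanded = (150 − 141.5)/0.2 = 42.5.
Sellers' marginal cost at Q' = 42.5: 93.75 + 1·42.5 = 136.25.
ΔQ = 46.875 − 42.5 = 4.375; wedge = 141.5 − 136.25 = 5.25.
DWL = ½ × 4.375 × 5.25 = 11.48.

11.48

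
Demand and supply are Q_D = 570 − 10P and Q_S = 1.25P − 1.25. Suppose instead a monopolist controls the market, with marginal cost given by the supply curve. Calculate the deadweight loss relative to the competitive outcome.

17.42

In inverse form: demand P = 57 − 0.1Q, supply P = 1 + 0.8Q.
Competitive equilibrium: 57 − 0.1Q = 1 + 0.8Q → Q* = 62.2222, P* = 50.7778.
Marginal revenue: MR = 57 − 0.2Q. Set MR = MC: 57 − 0.2Q = 1 + 0.8Q → Q_m = 56.
Price P_m = 57 − 0.1·56 = 51.4; MC(Q_m) = 1 + 0.8·56 = 45.8.
Competitive Q* = 62.2222, so ΔQ = 6.2222; wedge = 51.4 − 45.8 = 5.6.
Deadweight loss = ½ × 6.2222 × 5.6 = 17.42.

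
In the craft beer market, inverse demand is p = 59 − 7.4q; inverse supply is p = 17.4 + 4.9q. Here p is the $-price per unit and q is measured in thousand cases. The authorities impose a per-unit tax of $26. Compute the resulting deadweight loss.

$27.48 thousand

Competitive equilibrium: 59 − 7.4q = 17.4 + 4.9q → q* = 3.3821, p* = 33.9724.
With the tax, the buyer price exceeds the seller price by 26: (59 − 7.4q) − (17.4 + 4.9q) = 26 → q' = 1.2683.
Δq = 3.3821 − 1.2683 = 2.1138; the wedge equals the tax, 26.
DWL = ½ × 2.1138 × 26 = $27.48 thousand.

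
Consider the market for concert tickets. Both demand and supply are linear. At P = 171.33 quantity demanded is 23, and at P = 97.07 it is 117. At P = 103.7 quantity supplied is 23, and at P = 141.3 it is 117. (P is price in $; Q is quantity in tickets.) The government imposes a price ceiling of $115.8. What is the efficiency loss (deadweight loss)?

$420.43

Demand slope = (97.07 − 171.33)/(117 − 23) = −0.79, so P = 189.5 − 0.79Q.
Supply slope = (141.3 − 103.7)/(117 − 23) = 0.4, so P = 94.5 + 0.4Q.
Competitive equilibrium: 189.5 − 0.79Q = 94.5 + 0.4Q → Q* = 79.8319, P* = 126.4328.
At the ceiling P = 115.8, quantity supplied = (115.8 − 94.5)/0.4 = 53.25.
Willingness to pay at Q' = 53.25: 189.5 − 0.79·53.25 = 147.4325.
ΔQ = 79.8319 − 53.25 = 26.5819; wedge = 147.4325 − 115.8 = 31.6325.
Welfare loss = ½ × 26.5819 × 31.6325 = $420.43.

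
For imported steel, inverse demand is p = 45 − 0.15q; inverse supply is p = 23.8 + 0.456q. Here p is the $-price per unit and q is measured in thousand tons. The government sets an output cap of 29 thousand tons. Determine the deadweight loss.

Competitive equilibrium: 45 − 0.15q = 23.8 + 0.456q → q* = 34.9835, p* = 39.7525.
At q = 29: demand price = 45 − 0.15·29 = 40.65; supply price = 23.8 + 0.456·29 = 37.024.
Δq = 34.9835 − 29 = 5.9835; wedge = 40.65 − 37.024 = 3.626.
Deadweight loss = ½ × 5.9835 × 3.626 = $10.85 thousand.

$10.85 thousand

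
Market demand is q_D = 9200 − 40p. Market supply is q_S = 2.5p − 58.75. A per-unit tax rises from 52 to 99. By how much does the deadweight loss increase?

8349.41

In inverse form: demand p = 230 − 0.025q, supply p = 23.5 + 0.4q.
Competitive equilibrium: 230 − 0.025q = 23.5 + 0.4q → q* = 485.8824, p* = 217.8529.
For a per-unit tax t: Δq = t/0.425, so DWL = ½·t·(t/0.425) = t²/0.85.
At t = 52: DWL = 3181.176. At t = 99: DWL = 11530.588.
Increase = 11530.588 − 3181.176 = 8349.41.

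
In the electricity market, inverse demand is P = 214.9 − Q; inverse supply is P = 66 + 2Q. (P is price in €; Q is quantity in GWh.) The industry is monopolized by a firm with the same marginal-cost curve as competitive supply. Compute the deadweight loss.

€230.95

Competitive equilibrium: 214.9 − Q = 66 + 2Q → Q* = 49.6333, P* = 165.2667.
Marginal revenue: MR = 214.9 − 2Q. Set MR = MC: 214.9 − 2Q = 66 + 2Q → Q_m = 37.225.
Price P_m = 214.9 − 1·37.225 = 177.675; MC(Q_m) = 66 + 2·37.225 = 140.45.
Competitive Q* = 49.6333, so ΔQ = 12.4083; wedge = 177.675 − 140.45 = 37.225.
The triangle = ½ × 12.4083 × 37.225 = €230.95.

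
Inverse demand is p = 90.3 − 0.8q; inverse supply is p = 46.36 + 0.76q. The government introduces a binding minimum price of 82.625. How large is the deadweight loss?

269.06

Competitive equilibrium: 90.3 − 0.8q = 46.36 + 0.76q → q* = 28.1667, p* = 67.7667.
At the floor p = 82.625, quantity demanded = (90.3 − 82.625)/0.8 = 9.5938.
Sellers' marginal cost at q' = 9.5938: 46.36 + 0.76·9.5938 = 53.6513.
Δq = 28.1667 − 9.5938 = 18.5729; wedge = 82.625 − 53.6513 = 28.9737.
Deadweight loss = ½ × 18.5729 × 28.9737 = 269.06.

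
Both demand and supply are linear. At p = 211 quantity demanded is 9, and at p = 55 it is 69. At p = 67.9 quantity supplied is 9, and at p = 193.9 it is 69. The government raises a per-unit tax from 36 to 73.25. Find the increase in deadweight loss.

Demand slope = (55 − 211)/(69 − 9) = −2.6, so p = 234.4 − 2.6q.
Supply slope = (193.9 − 67.9)/(69 − 9) = 2.1, so p = 49 + 2.1q.
Competitive equilibrium: 234.4 − 2.6q = 49 + 2.1q → q* = 39.4468, p* = 131.8383.
For a per-unit tax t: Δq = t/4.7, so DWL = ½·t·(t/4.7) = t²/9.4.
At t = 36: DWL = 137.872. At t = 73.25: DWL = 570.805.
Increase = 570.805 − 137.872 = 432.93.

432.93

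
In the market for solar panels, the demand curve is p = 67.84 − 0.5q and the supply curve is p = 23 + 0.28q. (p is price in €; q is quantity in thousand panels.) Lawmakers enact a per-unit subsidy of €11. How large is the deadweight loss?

Competitive equilibrium: 67.84 − 0.5q = 23 + 0.28q → q* = 57.4872, p* = 39.0964.
The subsidy lowers effective supply by 11: p = 12 + 0.28q.
New quantity: 67.84 − 0.5q = 12 + 0.28q → q' = 71.5897.
Overproduction Δq = 71.5897 − 57.4872 = 14.1025; wedge = subsidy = 11.
The triangle = ½ × 14.1025 × 11 = €77.56 thousand.

€77.56 thousand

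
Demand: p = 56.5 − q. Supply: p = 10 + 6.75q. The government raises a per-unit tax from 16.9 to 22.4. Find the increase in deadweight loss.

Competitive equilibrium: 56.5 − q = 10 + 6.75q → q* = 6, p* = 50.5.
For a per-unit tax t: Δq = t/7.75, so DWL = ½·t·(t/7.75) = t²/15.5.
At t = 16.9: DWL = 18.426. At t = 22.4: DWL = 32.372.
Increase = 32.372 − 18.426 = 13.95.

13.95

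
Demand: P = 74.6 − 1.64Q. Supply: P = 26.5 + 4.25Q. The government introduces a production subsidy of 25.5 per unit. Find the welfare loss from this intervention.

Competitive equilibrium: 74.6 − 1.64Q = 26.5 + 4.25Q → Q* = 8.1664, P* = 61.2071.
The subsidy lowers effective supply by 25.5: P = 1 + 4.25Q.
New quantity: 74.6 − 1.64Q = 1 + 4.25Q → Q' = 12.4958.
Overproduction ΔQ = 12.4958 − 8.1664 = 4.3294; wedge = subsidy = 25.5.
Welfare loss = ½ × 4.3294 × 25.5 = 55.20.

55.20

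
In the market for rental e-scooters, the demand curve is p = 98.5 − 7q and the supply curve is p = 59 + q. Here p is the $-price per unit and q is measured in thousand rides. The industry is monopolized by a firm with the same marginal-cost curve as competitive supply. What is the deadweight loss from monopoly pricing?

$21.24 thousand

Competitive equilibrium: 98.5 − 7q = 59 + q → q* = 4.9375, p* = 63.9375.
Marginal revenue: MR = 98.5 − 14q. Set MR = MC: 98.5 − 14q = 59 + q → q_m = 2.6333.
Price p_m = 98.5 − 7·2.6333 = 80.0669; MC(q_m) = 59 + 1·2.6333 = 61.6333.
Competitive q* = 4.9375, so Δq = 2.3042; wedge = 80.0669 − 61.6333 = 18.4336.
The triangle = ½ × 2.3042 × 18.4336 = $21.24 thousand.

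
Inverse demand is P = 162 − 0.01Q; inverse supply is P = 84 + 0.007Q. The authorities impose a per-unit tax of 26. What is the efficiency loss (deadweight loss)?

19882.35

Competitive equilibrium: 162 − 0.01Q = 84 + 0.007Q → Q* = 4588.2353, P* = 116.1176.
With the tax, the buyer price exceeds the seller price by 26: (162 − 0.01Q) − (84 + 0.007Q) = 26 → Q' = 3058.8235.
ΔQ = 4588.2353 − 3058.8235 = 1529.4118; the wedge equals the tax, 26.
Deadweight loss = ½ × 1529.4118 × 26 = 19882.35.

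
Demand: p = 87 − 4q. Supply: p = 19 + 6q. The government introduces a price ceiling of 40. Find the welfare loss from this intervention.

54.45

Competitive equilibrium: 87 − 4q = 19 + 6q → q* = 6.8, p* = 59.8.
At the ceiling p = 40, quantity supplied = (40 − 19)/6 = 3.5.
Willingness to pay at q' = 3.5: 87 − 4·3.5 = 73.
Δq = 6.8 − 3.5 = 3.3; wedge = 73 − 40 = 33.
The triangle = ½ × 3.3 × 33 = 54.45.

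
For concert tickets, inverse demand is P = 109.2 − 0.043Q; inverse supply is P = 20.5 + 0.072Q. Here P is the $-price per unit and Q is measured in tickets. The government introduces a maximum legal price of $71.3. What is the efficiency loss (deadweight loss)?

Competitive equilibrium: 109.2 − 0.043Q = 20.5 + 0.072Q → Q* = 771.3043, P* = 76.0339.
At the ceiling P = 71.3, quantity supplied = (71.3 − 20.5)/0.072 = 705.5556.
Willingness to pay at Q' = 705.5556: 109.2 − 0.043·705.5556 = 78.8611.
ΔQ = 771.3043 − 705.5556 = 65.7487; wedge = 78.8611 − 71.3 = 7.5611.
DWL = ½ × 65.7487 × 7.5611 = $248.57.

$248.57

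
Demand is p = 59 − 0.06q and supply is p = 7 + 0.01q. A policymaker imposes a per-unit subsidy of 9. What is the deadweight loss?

578.57

Competitive equilibrium: 59 − 0.06q = 7 + 0.01q → q* = 742.8571, p* = 14.4286.
The subsidy lowers effective supply by 9: p = 0.01q − 2.
New quantity: 59 − 0.06q = 0.01q − 2 → q' = 871.4286.
Overproduction Δq = 871.4286 − 742.8571 = 128.5715; wedge = subsidy = 9.
The triangle = ½ × 128.5715 × 9 = 578.57.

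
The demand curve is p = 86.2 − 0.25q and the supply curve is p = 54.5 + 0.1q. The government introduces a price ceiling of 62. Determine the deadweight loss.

42.43

Competitive equilibrium: 86.2 − 0.25q = 54.5 + 0.1q → q* = 90.5714, p* = 63.5571.
At the ceiling p = 62, quantity supplied = (62 − 54.5)/0.1 = 75.
Willingness to pay at q' = 75: 86.2 − 0.25·75 = 67.45.
Δq = 90.5714 − 75 = 15.5714; wedge = 67.45 − 62 = 5.45.
The triangle = ½ × 15.5714 × 5.45 = 42.43.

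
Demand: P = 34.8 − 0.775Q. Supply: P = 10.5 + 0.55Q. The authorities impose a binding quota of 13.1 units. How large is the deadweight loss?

Competitive equilibrium: 34.8 − 0.775Q = 10.5 + 0.55Q → Q* = 18.3396, P* = 20.5868.
At Q = 13.1: demand price = 34.8 − 0.775·13.1 = 24.6475; supply price = 10.5 + 0.55·13.1 = 17.705.
ΔQ = 18.3396 − 13.1 = 5.2396; wedge = 24.6475 − 17.705 = 6.9425.
The triangle = ½ × 5.2396 × 6.9425 = 18.19.

18.19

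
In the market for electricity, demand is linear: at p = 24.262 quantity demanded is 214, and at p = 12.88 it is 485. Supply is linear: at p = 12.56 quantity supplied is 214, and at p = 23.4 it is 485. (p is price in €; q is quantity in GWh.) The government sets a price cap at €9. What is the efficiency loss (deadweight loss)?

Demand slope = (12.88 − 24.262)/(485 − 214) = −0.042, so p = 33.25 − 0.042q.
Supply slope = (23.4 − 12.56)/(485 − 214) = 0.04, so p = 4 + 0.04q.
Competitive equilibrium: 33.25 − 0.042q = 4 + 0.04q → q* = 356.7073, p* = 18.2683.
At the ceiling p = 9, quantity supplied = (9 − 4)/0.04 = 125.
Willingness to pay at q' = 125: 33.25 − 0.042·125 = 28.
Δq = 356.7073 − 125 = 231.7073; wedge = 28 − 9 = 19.
Welfare loss = ½ × 231.7073 × 19 = €2201.22.

€2201.22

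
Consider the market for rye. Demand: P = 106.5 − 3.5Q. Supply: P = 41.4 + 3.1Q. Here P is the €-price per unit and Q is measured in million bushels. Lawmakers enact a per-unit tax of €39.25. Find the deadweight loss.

Competitive equilibrium: 106.5 − 3.5Q = 41.4 + 3.1Q → Q* = 9.8636, P* = 71.9773.
With the tax, the buyer price exceeds the seller price by 39.25: (106.5 − 3.5Q) − (41.4 + 3.1Q) = 39.25 → Q' = 3.9167.
ΔQ = 9.8636 − 3.9167 = 5.9469; the wedge equals the tax, 39.25.
Welfare loss = ½ × 5.9469 × 39.25 = €116.71 million.

€116.71 million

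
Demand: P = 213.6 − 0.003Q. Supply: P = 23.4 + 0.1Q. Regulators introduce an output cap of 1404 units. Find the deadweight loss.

Competitive equilibrium: 213.6 − 0.003Q = 23.4 + 0.1Q → Q* = 1846.6019, P* = 208.0602.
At Q = 1404: demand price = 213.6 − 0.003·1404 = 209.388; supply price = 23.4 + 0.1·1404 = 163.8.
ΔQ = 1846.6019 − 1404 = 442.6019; wedge = 209.388 − 163.8 = 45.588.
DWL = ½ × 442.6019 × 45.588 = 10088.67.

10088.67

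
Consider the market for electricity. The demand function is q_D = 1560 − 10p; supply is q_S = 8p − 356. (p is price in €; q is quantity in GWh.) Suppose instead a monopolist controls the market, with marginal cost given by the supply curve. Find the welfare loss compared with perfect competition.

In inverse form: demand p = 156 − 0.1q, supply p = 44.5 + 0.125q.
Competitive equilibrium: 156 − 0.1q = 44.5 + 0.125q → q* = 495.5556, p* = 106.4444.
Marginal revenue: MR = 156 − 0.2q. Set MR = MC: 156 − 0.2q = 44.5 + 0.125q → q_m = 343.0769.
Price p_m = 156 − 0.1·343.0769 = 121.6923; MC(q_m) = 44.5 + 0.125·343.0769 = 87.3846.
Competitive q* = 495.5556, so Δq = 152.4787; wedge = 121.6923 − 87.3846 = 34.3077.
The triangle = ½ × 152.4787 × 34.3077 = €2615.60.

€2615.60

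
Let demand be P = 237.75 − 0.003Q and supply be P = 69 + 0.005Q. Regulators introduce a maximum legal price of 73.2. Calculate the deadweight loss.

Competitive equilibrium: 237.75 − 0.003Q = 69 + 0.005Q → Q* = 21093.75, P* = 174.4688.
At the ceiling P = 73.2, quantity supplied = (73.2 − 69)/0.005 = 840.
Willingness to pay at Q' = 840: 237.75 − 0.003·840 = 235.23.
ΔQ = 21093.75 − 840 = 20253.75; wedge = 235.23 − 73.2 = 162.03.
The triangle = ½ × 20253.75 × 162.03 = 1640857.56.

1640857.56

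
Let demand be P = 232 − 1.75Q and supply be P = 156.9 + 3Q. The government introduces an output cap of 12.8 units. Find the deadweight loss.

Competitive equilibrium: 232 − 1.75Q = 156.9 + 3Q → Q* = 15.8105, P* = 204.3316.
At Q = 12.8: demand price = 232 − 1.75·12.8 = 209.6; supply price = 156.9 + 3·12.8 = 195.3.
ΔQ = 15.8105 − 12.8 = 3.0105; wedge = 209.6 − 195.3 = 14.3.
DWL = ½ × 3.0105 × 14.3 = 21.53.

21.53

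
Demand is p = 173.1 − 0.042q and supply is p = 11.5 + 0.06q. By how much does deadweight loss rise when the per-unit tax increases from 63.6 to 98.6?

Competitive equilibrium: 173.1 − 0.042q = 11.5 + 0.06q → q* = 1584.3137, p* = 106.5588.
For a per-unit tax t: Δq = t/0.102, so DWL = ½·t·(t/0.102) = t²/0.204.
At t = 63.6: DWL = 19828.235. At t = 98.6: DWL = 47656.667.
Increase = 47656.667 − 19828.235 = 27828.43.

27828.43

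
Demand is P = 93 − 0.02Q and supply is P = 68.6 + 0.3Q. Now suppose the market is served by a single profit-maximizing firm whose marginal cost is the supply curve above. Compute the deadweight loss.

Competitive equilibrium: 93 − 0.02Q = 68.6 + 0.3Q → Q* = 76.25, P* = 91.475.
Marginal revenue: MR = 93 − 0.04Q. Set MR = MC: 93 − 0.04Q = 68.6 + 0.3Q → Q_m = 71.7647.
Price P_m = 93 − 0.02·71.7647 = 91.5647; MC(Q_m) = 68.6 + 0.3·71.7647 = 90.1294.
Competitive Q* = 76.25, so ΔQ = 4.4853; wedge = 91.5647 − 90.1294 = 1.4353.
DWL = ½ × 4.4853 × 1.4353 = 3.22.

3.22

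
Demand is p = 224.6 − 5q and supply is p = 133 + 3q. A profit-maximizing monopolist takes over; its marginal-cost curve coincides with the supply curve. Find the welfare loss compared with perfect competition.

77.58

Competitive equilibrium: 224.6 − 5q = 133 + 3q → q* = 11.45, p* = 167.35.
Marginal revenue: MR = 224.6 − 10q. Set MR = MC: 224.6 − 10q = 133 + 3q → q_m = 7.04615.
Price p_m = 224.6 − 5·7.04615 = 189.36925; MC(q_m) = 133 + 3·7.04615 = 154.13845.
Competitive q* = 11.45, so Δq = 4.40385; wedge = 189.36925 − 154.13845 = 35.2308.
DWL = ½ × 4.40385 × 35.2308 = 77.58.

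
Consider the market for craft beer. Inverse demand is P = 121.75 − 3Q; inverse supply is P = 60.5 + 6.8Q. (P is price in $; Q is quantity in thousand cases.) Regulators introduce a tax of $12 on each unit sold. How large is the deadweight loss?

Competitive equilibrium: 121.75 − 3Q = 60.5 + 6.8Q → Q* = 6.25, P* = 103.
With the tax, the buyer price exceeds the seller price by 12: (121.75 − 3Q) − (60.5 + 6.8Q) = 12 → Q' = 5.0255.
ΔQ = 6.25 − 5.0255 = 1.2245; the wedge equals the tax, 12.
DWL = ½ × 1.2245 × 12 = $7.35 thousand.

$7.35 thousand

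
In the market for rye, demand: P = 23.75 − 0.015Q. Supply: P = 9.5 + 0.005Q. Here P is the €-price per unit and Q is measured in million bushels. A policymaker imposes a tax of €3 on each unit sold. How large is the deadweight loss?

Competitive equilibrium: 23.75 − 0.015Q = 9.5 + 0.005Q → Q* = 712.5, P* = 13.0625.
With the tax, the buyer price exceeds the seller price by 3: (23.75 − 0.015Q) − (9.5 + 0.005Q) = 3 → Q' = 562.5.
ΔQ = 712.5 − 562.5 = 150; the wedge equals the tax, 3.
The triangle = ½ × 150 × 3 = €225 million.

€225 million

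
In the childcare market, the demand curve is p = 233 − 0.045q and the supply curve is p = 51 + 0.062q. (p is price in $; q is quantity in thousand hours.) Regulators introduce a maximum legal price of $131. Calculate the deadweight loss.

$9020.22 thousand

Competitive equilibrium: 233 − 0.045q = 51 + 0.062q → q* = 1700.9346, p* = 156.4579.
At the ceiling p = 131, quantity supplied = (131 − 51)/0.062 = 1290.3226.
Willingness to pay at q' = 1290.3226: 233 − 0.045·1290.3226 = 174.9355.
Δq = 1700.9346 − 1290.3226 = 410.612; wedge = 174.9355 − 131 = 43.9355.
DWL = ½ × 410.612 × 43.9355 = $9020.22 thousand.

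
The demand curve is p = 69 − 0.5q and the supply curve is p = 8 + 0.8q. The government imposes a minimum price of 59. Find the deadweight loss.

Competitive equilibrium: 69 − 0.5q = 8 + 0.8q → q* = 46.9231, p* = 45.5385.
At the floor p = 59, quantity demanded = (69 − 59)/0.5 = 20.
Sellers' marginal cost at q' = 20: 8 + 0.8·20 = 24.
Δq = 46.9231 − 20 = 26.9231; wedge = 59 − 24 = 35.
Welfare loss = ½ × 26.9231 × 35 = 471.15.

471.15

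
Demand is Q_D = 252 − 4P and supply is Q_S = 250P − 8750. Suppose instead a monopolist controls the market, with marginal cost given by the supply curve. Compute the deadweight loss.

In inverse form: demand P = 63 − 0.25Q, supply P = 35 + 0.004Q.
Competitive equilibrium: 63 − 0.25Q = 35 + 0.004Q → Q* = 110.2362, P* = 35.4409.
Marginal revenue: MR = 63 − 0.5Q. Set MR = MC: 63 − 0.5Q = 35 + 0.004Q → Q_m = 55.5556.
Price P_m = 63 − 0.25·55.5556 = 49.1111; MC(Q_m) = 35 + 0.004·55.5556 = 35.2222.
Competitive Q* = 110.2362, so ΔQ = 54.6806; wedge = 49.1111 − 35.2222 = 13.8889.
The triangle = ½ × 54.6806 × 13.8889 = 379.73.

379.73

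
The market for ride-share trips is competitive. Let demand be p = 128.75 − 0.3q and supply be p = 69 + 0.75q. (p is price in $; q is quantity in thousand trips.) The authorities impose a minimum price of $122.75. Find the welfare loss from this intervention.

Competitive equilibrium: 128.75 − 0.3q = 69 + 0.75q → q* = 56.9048, p* = 111.6786.
At the floor p = 122.75, quantity demanded = (128.75 − 122.75)/0.3 = 20.
Sellers' marginal cost at q' = 20: 69 + 0.75·20 = 84.
Δq = 56.9048 − 20 = 36.9048; wedge = 122.75 − 84 = 38.75.
DWL = ½ × 36.9048 × 38.75 = $715.03 thousand.

$715.03 thousand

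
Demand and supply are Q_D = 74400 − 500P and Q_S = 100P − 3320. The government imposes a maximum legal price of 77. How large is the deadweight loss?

165585.07

In inverse form: demand P = 148.8 − 0.002Q, supply P = 33.2 + 0.01Q.
Competitive equilibrium: 148.8 − 0.002Q = 33.2 + 0.01Q → Q* = 9633.3333, P* = 129.5333.
At the ceiling P = 77, quantity supplied = (77 − 33.2)/0.01 = 4380.
Willingness to pay at Q' = 4380: 148.8 − 0.002·4380 = 140.04.
ΔQ = 9633.3333 − 4380 = 5253.3333; wedge = 140.04 − 77 = 63.04.
DWL = ½ × 5253.3333 × 63.04 = 165585.07.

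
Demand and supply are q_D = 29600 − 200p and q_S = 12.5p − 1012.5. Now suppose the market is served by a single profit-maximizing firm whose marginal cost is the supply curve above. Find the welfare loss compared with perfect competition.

In inverse form: demand p = 148 − 0.005q, supply p = 81 + 0.08q.
Competitive equilibrium: 148 − 0.005q = 81 + 0.08q → q* = 788.2353, p* = 144.0588.
Marginal revenue: MR = 148 − 0.01q. Set MR = MC: 148 − 0.01q = 81 + 0.08q → q_m = 744.4444.
Price p_m = 148 − 0.005·744.4444 = 144.2778; MC(q_m) = 81 + 0.08·744.4444 = 140.5556.
Competitive q* = 788.2353, so Δq = 43.7909; wedge = 144.2778 − 140.5556 = 3.7222.
Deadweight loss = ½ × 43.7909 × 3.7222 = 81.50.

81.50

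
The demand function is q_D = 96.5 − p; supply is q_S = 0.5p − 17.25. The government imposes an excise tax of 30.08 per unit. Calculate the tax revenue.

320.05

In inverse form: demand p = 96.5 − q, supply p = 34.5 + 2q.
Competitive equilibrium: 96.5 − q = 34.5 + 2q → q* = 20.6667, p* = 75.8333.
With the tax, the buyer price exceeds the seller price by 30.08: (96.5 − q) − (34.5 + 2q) = 30.08 → q' = 10.64.
Tax revenue = 30.08 × 10.64 = 320.05.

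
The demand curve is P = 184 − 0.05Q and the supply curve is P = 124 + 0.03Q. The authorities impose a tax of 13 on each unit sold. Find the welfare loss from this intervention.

1056.25

Competitive equilibrium: 184 − 0.05Q = 124 + 0.03Q → Q* = 750, P* = 146.5.
With the tax, the buyer price exceeds the seller price by 13: (184 − 0.05Q) − (124 + 0.03Q) = 13 → Q' = 587.5.
ΔQ = 750 − 587.5 = 162.5; the wedge equals the tax, 13.
DWL = ½ × 162.5 × 13 = 1056.25.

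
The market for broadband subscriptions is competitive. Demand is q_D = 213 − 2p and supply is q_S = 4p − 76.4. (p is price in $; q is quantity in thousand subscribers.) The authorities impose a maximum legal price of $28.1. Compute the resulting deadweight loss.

In inverse form: demand p = 106.5 − 0.5q, supply p = 19.1 + 0.25q.
Competitive equilibrium: 106.5 − 0.5q = 19.1 + 0.25q → q* = 116.5333, p* = 48.2333.
At the ceiling p = 28.1, quantity supplied = (28.1 − 19.1)/0.25 = 36.
Willingness to pay at q' = 36: 106.5 − 0.5·36 = 88.5.
Δq = 116.5333 − 36 = 80.5333; wedge = 88.5 − 28.1 = 60.4.
Welfare loss = ½ × 80.5333 × 60.4 = $2432.11 thousand.

$2432.11 thousand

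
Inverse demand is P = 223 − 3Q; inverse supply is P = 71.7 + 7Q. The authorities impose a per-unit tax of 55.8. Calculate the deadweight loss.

155.682

Competitive equilibrium: 223 − 3Q = 71.7 + 7Q → Q* = 15.13, P* = 177.61.
With the tax, the buyer price exceeds the seller price by 55.8: (223 − 3Q) − (71.7 + 7Q) = 55.8 → Q' = 9.55.
ΔQ = 15.13 − 9.55 = 5.58; the wedge equals the tax, 55.8.
Welfare loss = ½ × 5.58 × 55.8 = 155.682.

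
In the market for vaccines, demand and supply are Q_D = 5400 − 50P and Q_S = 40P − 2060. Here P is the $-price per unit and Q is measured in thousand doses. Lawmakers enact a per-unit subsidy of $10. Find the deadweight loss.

$1111.11 thousand

In inverse form: demand P = 108 − 0.02Q, supply P = 51.5 + 0.025Q.
Competitive equilibrium: 108 − 0.02Q = 51.5 + 0.025Q → Q* = 1255.5556, P* = 82.8889.
The subsidy lowers effective supply by 10: P = 41.5 + 0.025Q.
New quantity: 108 − 0.02Q = 41.5 + 0.025Q → Q' = 1477.7778.
Overproduction ΔQ = 1477.7778 − 1255.5556 = 222.2222; wedge = subsidy = 10.
DWL = ½ × 222.2222 × 10 = $1111.11 thousand.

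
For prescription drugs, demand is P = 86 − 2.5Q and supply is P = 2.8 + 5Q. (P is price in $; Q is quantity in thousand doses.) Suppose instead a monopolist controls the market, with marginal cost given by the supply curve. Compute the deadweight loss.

$28.84 thousand

Competitive equilibrium: 86 − 2.5Q = 2.8 + 5Q → Q* = 11.0933, P* = 58.2667.
Marginal revenue: MR = 86 − 5Q. Set MR = MC: 86 − 5Q = 2.8 + 5Q → Q_m = 8.32.
Price P_m = 86 − 2.5·8.32 = 65.2; MC(Q_m) = 2.8 + 5·8.32 = 44.4.
Competitive Q* = 11.0933, so ΔQ = 2.7733; wedge = 65.2 − 44.4 = 20.8.
The triangle = ½ × 2.7733 × 20.8 = $28.84 thousand.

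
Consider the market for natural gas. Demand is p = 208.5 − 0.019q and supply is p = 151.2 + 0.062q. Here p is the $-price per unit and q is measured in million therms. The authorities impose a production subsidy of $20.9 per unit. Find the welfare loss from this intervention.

$2696.36 million

Competitive equilibrium: 208.5 − 0.019q = 151.2 + 0.062q → q* = 707.4074, p* = 195.0593.
The subsidy lowers effective supply by 20.9: p = 130.3 + 0.062q.
New quantity: 208.5 − 0.019q = 130.3 + 0.062q → q' = 965.4321.
Overproduction Δq = 965.4321 − 707.4074 = 258.0247; wedge = subsidy = 20.9.
DWL = ½ × 258.0247 × 20.9 = $2696.36 million.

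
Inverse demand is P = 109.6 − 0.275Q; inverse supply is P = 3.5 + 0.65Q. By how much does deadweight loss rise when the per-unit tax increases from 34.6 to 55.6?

1023.89

Competitive equilibrium: 109.6 − 0.275Q = 3.5 + 0.65Q → Q* = 114.7027, P* = 78.0568.
For a per-unit tax t: ΔQ = t/0.925, so DWL = ½·t·(t/0.925) = t²/1.85.
At t = 34.6: DWL = 647.114. At t = 55.6: DWL = 1671.005.
Increase = 1671.005 − 647.114 = 1023.89.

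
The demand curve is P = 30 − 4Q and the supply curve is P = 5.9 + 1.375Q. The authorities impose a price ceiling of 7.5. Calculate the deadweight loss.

Competitive equilibrium: 30 − 4Q = 5.9 + 1.375Q → Q* = 4.4837, P* = 12.0651.
At the ceiling P = 7.5, quantity supplied = (7.5 − 5.9)/1.375 = 1.1636.
Willingness to pay at Q' = 1.1636: 30 − 4·1.1636 = 25.3456.
ΔQ = 4.4837 − 1.1636 = 3.3201; wedge = 25.3456 − 7.5 = 17.8456.
Welfare loss = ½ × 3.3201 × 17.8456 = 29.62.

29.62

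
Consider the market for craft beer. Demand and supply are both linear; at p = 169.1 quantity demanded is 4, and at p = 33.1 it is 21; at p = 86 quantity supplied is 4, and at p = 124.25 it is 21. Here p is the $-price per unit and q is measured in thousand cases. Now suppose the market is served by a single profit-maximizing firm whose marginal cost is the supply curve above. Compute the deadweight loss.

Demand slope = (33.1 − 169.1)/(21 − 4) = −8, so p = 201.1 − 8q.
Supply slope = (124.25 − 86)/(21 − 4) = 2.25, so p = 77 + 2.25q.
Competitive equilibrium: 201.1 − 8q = 77 + 2.25q → q* = 12.1073, p* = 104.2415.
Marginal revenue: MR = 201.1 − 16q. Set MR = MC: 201.1 − 16q = 77 + 2.25q → q_m = 6.8.
Price p_m = 201.1 − 8·6.8 = 146.7; MC(q_m) = 77 + 2.25·6.8 = 92.3.
Competitive q* = 12.1073, so Δq = 5.3073; wedge = 146.7 − 92.3 = 54.4.
Deadweight loss = ½ × 5.3073 × 54.4 = $144.36 thousand.

$144.36 thousand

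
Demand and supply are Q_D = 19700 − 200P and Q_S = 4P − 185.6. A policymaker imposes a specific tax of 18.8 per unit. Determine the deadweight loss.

693.02

In inverse form: demand P = 98.5 − 0.005Q, supply P = 46.4 + 0.25Q.
Competitive equilibrium: 98.5 − 0.005Q = 46.4 + 0.25Q → Q* = 204.3137, P* = 97.4784.
With the tax, the buyer price exceeds the seller price by 18.8: (98.5 − 0.005Q) − (46.4 + 0.25Q) = 18.8 → Q' = 130.5882.
ΔQ = 204.3137 − 130.5882 = 73.7255; the wedge equals the tax, 18.8.
Deadweight loss = ½ × 73.7255 × 18.8 = 693.02.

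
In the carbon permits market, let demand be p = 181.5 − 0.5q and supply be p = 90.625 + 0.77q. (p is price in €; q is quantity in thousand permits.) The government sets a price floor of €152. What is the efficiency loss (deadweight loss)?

Competitive equilibrium: 181.5 − 0.5q = 90.625 + 0.77q → q* = 71.5551, p* = 145.7224.
At the floor p = 152, quantity demanded = (181.5 − 152)/0.5 = 59.
Sellers' marginal cost at q' = 59: 90.625 + 0.77·59 = 136.055.
Δq = 71.5551 − 59 = 12.5551; wedge = 152 − 136.055 = 15.945.
The triangle = ½ × 12.5551 × 15.945 = €100.10 thousand.

€100.10 thousand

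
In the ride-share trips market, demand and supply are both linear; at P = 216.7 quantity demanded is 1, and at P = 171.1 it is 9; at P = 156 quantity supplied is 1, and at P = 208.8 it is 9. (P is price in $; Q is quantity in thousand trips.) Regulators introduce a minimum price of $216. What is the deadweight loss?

Demand slope = (171.1 − 216.7)/(9 − 1) = −5.7, so P = 222.4 − 5.7Q.
Supply slope = (208.8 − 156)/(9 − 1) = 6.6, so P = 149.4 + 6.6Q.
Competitive equilibrium: 222.4 − 5.7Q = 149.4 + 6.6Q → Q* = 5.93496, P* = 188.57073.
At the floor P = 216, quantity demanded = (222.4 − 216)/5.7 = 1.12281.
Sellers' marginal cost at Q' = 1.12281: 149.4 + 6.6·1.12281 = 156.81055.
ΔQ = 5.93496 − 1.12281 = 4.81215; wedge = 216 − 156.81055 = 59.18945.
Welfare loss = ½ × 4.81215 × 59.18945 = $142.41 thousand.

$142.41 thousand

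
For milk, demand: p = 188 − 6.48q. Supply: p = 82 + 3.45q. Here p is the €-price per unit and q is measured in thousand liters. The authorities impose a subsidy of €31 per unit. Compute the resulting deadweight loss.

€48.39 thousand

Competitive equilibrium: 188 − 6.48q = 82 + 3.45q → q* = 10.6747, p* = 118.8278.
The subsidy lowers effective supply by 31: p = 51 + 3.45q.
New quantity: 188 − 6.48q = 51 + 3.45q → q' = 13.7966.
Overproduction Δq = 13.7966 − 10.6747 = 3.1219; wedge = subsidy = 31.
Deadweight loss = ½ × 3.1219 × 31 = €48.39 thousand.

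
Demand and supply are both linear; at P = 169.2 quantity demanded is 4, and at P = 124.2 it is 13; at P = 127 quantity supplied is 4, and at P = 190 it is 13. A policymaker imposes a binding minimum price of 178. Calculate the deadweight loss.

167.06

Demand slope = (124.2 − 169.2)/(13 − 4) = −5, so P = 189.2 − 5Q.
Supply slope = (190 − 127)/(13 − 4) = 7, so P = 99 + 7Q.
Competitive equilibrium: 189.2 − 5Q = 99 + 7Q → Q* = 7.5167, P* = 151.6167.
At the floor P = 178, quantity demanded = (189.2 − 178)/5 = 2.24.
Sellers' marginal cost at Q' = 2.24: 99 + 7·2.24 = 114.68.
ΔQ = 7.5167 − 2.24 = 5.2767; wedge = 178 − 114.68 = 63.32.
DWL = ½ × 5.2767 × 63.32 = 167.06.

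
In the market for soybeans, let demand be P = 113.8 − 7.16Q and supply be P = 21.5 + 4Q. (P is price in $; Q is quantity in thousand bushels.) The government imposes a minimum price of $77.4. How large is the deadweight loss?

Competitive equilibrium: 113.8 − 7.16Q = 21.5 + 4Q → Q* = 8.2706, P* = 54.5824.
At the floor P = 77.4, quantity demanded = (113.8 − 77.4)/7.16 = 5.0838.
Sellers' marginal cost at Q' = 5.0838: 21.5 + 4·5.0838 = 41.8352.
ΔQ = 8.2706 − 5.0838 = 3.1868; wedge = 77.4 − 41.8352 = 35.5648.
Welfare loss = ½ × 3.1868 × 35.5648 = $56.67 thousand.

$56.67 thousand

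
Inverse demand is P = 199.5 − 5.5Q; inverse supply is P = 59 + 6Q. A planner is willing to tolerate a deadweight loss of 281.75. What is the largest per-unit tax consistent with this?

Competitive equilibrium: 199.5 − 5.5Q = 59 + 6Q → Q* = 12.2174, P* = 132.3043.
A tax t gives ΔQ = t/11.5 and wedge t, so DWL = t²/23.
t²/23 = 281.75 → t² = 6480.25 → t = 80.5.

80.5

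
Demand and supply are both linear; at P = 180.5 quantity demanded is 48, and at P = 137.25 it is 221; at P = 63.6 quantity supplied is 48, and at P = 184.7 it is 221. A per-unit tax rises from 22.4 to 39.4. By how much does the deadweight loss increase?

Demand slope = (137.25 − 180.5)/(221 − 48) = −0.25, so P = 192.5 − 0.25Q.
Supply slope = (184.7 − 63.6)/(221 − 48) = 0.7, so P = 30 + 0.7Q.
Competitive equilibrium: 192.5 − 0.25Q = 30 + 0.7Q → Q* = 171.0526, P* = 149.7368.
For a per-unit tax t: ΔQ = t/0.95, so DWL = ½·t·(t/0.95) = t²/1.9.
At t = 22.4: DWL = 264.084. At t = 39.4: DWL = 817.032.
Increase = 817.032 − 264.084 = 552.95.

552.95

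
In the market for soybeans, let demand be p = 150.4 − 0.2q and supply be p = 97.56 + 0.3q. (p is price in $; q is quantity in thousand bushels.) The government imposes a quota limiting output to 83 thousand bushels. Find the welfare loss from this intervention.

$128.60 thousand

Competitive equilibrium: 150.4 − 0.2q = 97.56 + 0.3q → q* = 105.68, p* = 129.264.
At q = 83: demand price = 150.4 − 0.2·83 = 133.8; supply price = 97.56 + 0.3·83 = 122.46.
Δq = 105.68 − 83 = 22.68; wedge = 133.8 − 122.46 = 11.34.
Deadweight loss = ½ × 22.68 × 11.34 = $128.60 thousand.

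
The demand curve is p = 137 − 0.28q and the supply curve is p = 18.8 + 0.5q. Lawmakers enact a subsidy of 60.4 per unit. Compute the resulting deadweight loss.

2338.56

Competitive equilibrium: 137 − 0.28q = 18.8 + 0.5q → q* = 151.5385, p* = 94.5692.
The subsidy lowers effective supply by 60.4: p = 0.5q − 41.6.
New quantity: 137 − 0.28q = 0.5q − 41.6 → q' = 228.9744.
Overproduction Δq = 228.9744 − 151.5385 = 77.4359; wedge = subsidy = 60.4.
DWL = ½ × 77.4359 × 60.4 = 2338.56.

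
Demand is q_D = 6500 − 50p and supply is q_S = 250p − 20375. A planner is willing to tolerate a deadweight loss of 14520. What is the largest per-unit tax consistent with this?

26.4

In inverse form: demand p = 130 − 0.02q, supply p = 81.5 + 0.004q.
Competitive equilibrium: 130 − 0.02q = 81.5 + 0.004q → q* = 2020.8333, p* = 89.5833.
A tax t gives Δq = t/0.024 and wedge t, so DWL = t²/0.048.
t²/0.048 = 14520 → t² = 696.96 → t = 26.4.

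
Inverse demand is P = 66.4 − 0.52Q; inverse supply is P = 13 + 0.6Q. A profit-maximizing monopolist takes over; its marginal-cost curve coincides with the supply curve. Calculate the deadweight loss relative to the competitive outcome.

127.98

Competitive equilibrium: 66.4 − 0.52Q = 13 + 0.6Q → Q* = 47.6786, P* = 41.6071.
Marginal revenue: MR = 66.4 − 1.04Q. Set MR = MC: 66.4 − 1.04Q = 13 + 0.6Q → Q_m = 32.561.
Price P_m = 66.4 − 0.52·32.561 = 49.4683; MC(Q_m) = 13 + 0.6·32.561 = 32.5366.
Competitive Q* = 47.6786, so ΔQ = 15.1176; wedge = 49.4683 − 32.5366 = 16.9317.
The triangle = ½ × 15.1176 × 16.9317 = 127.98.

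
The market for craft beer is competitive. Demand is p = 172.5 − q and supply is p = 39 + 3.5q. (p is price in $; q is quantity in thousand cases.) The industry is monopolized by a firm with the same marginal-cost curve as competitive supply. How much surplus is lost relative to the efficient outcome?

Competitive equilibrium: 172.5 − q = 39 + 3.5q → q* = 29.6667, p* = 142.8333.
Marginal revenue: MR = 172.5 − 2q. Set MR = MC: 172.5 − 2q = 39 + 3.5q → q_m = 24.2727.
Price p_m = 172.5 − 1·24.2727 = 148.2273; MC(q_m) = 39 + 3.5·24.2727 = 123.9545.
Competitive q* = 29.6667, so Δq = 5.394; wedge = 148.2273 − 123.9545 = 24.2728.
Welfare loss = ½ × 5.394 × 24.2728 = $65.46 thousand.

$65.46 thousand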